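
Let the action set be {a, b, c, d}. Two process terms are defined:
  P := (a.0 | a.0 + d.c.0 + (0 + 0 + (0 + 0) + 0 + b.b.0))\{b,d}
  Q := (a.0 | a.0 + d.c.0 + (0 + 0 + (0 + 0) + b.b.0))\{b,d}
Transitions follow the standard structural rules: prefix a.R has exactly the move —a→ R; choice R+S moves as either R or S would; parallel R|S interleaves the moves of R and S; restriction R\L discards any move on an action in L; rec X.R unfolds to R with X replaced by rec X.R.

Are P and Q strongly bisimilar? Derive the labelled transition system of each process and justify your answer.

LTS(P): 4 reachable states
  u0 = (a.0 | a.0 + d.c.0 + (0 + 0 + (0 + 0) + 0 + b.b.0))\{b,d} | =a=> u1, =a=> u2
  u1 = (0 | a.0)\{b,d} | =a=> u3
  u2 = (a.0 | 0)\{b,d} | =a=> u3
  u3 = (0 | 0)\{b,d} | ∅
LTS(Q): 4 reachable states
  v0 = (a.0 | a.0 + d.c.0 + (0 + 0 + (0 + 0) + b.b.0))\{b,d} | =a=> v1, =a=> v2
  v1 = (0 | a.0)\{b,d} | =a=> v3
  v2 = (a.0 | 0)\{b,d} | =a=> v3
  v3 = (0 | 0)\{b,d} | ∅
Coarsest stable partition (strong bisimilarity classes):
  B0 = {u0, v0}
  B1 = {u1, u2, v1, v2}
  B2 = {u3, v3}
u0 ∈ B0, v0 ∈ B0 → same block

P ~ Q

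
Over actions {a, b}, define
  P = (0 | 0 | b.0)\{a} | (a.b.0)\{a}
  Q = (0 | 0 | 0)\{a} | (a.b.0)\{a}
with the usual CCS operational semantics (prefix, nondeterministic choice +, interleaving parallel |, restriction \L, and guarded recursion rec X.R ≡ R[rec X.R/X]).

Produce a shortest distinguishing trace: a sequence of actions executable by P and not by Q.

LTS(P): 2 reachable states
  m0 = (0 | 0 | b.0)\{a} | (a.b.0)\{a} | —b→ m1
  m1 = (0 | 0 | 0)\{a} | (a.b.0)\{a} | ·
LTS(Q): 1 reachable states
  n0 = (0 | 0 | 0)\{a} | (a.b.0)\{a} | ·
Trace ⟨b⟩ through P, begin at {m0}:
  step 1 (b): {m1}
  — P admits the full trace.
Trace ⟨b⟩ through Q, begin at {n0}:
  step 1 (b): ∅ (Q stuck)

b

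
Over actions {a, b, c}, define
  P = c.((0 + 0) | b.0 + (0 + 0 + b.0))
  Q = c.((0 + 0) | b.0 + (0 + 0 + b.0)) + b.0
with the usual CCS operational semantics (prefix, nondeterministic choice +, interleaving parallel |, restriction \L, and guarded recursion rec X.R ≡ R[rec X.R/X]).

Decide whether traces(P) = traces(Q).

trace-distinct — witness ⟨b⟩

LTS(P): 4 reachable states
  m0 = c.((0 + 0) | b.0 + (0 + 0 + b.0)) → --c--▸ m1
  m1 = (0 + 0) | b.0 + (0 + 0 + b.0) → --b--▸ m2, --b--▸ m3
  m2 = (0 + 0) | 0 → ·
  m3 = 0 → ·
LTS(Q): 4 reachable states
  n0 = c.((0 + 0) | b.0 + (0 + 0 + b.0)) + b.0 → --b--▸ n1, --c--▸ n2
  n1 = 0 → ·
  n2 = (0 + 0) | b.0 + (0 + 0 + b.0) → --b--▸ n1, --b--▸ n3
  n3 = (0 + 0) | 0 → ·
Trace ⟨b⟩ through Q, begin at {n0}:
  [1] b ⇒ {n1}
  ✓ Q
Trace ⟨b⟩ through P, begin at {m0}:
  [1] b ⇒ ∅ (P stuck)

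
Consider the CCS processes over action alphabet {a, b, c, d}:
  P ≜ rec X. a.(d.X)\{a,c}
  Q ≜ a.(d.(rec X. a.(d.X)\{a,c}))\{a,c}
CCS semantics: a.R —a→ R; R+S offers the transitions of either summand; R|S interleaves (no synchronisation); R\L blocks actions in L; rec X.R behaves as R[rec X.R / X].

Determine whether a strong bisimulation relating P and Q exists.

Reachable graph of P (3 states):
  m0 = rec X. a.(d.X)\{a,c} ⊢ -a-> m1
  m1 = (d.(rec X. a.(d.X)\{a,c}))\{a,c} ⊢ -d-> m2
  m2 = (rec X. a.(d.X)\{a,c})\{a,c} ⊢ stopped
Reachable graph of Q (3 states):
  n0 = a.(d.(rec X. a.(d.X)\{a,c}))\{a,c} ⊢ -a-> n1
  n1 = (d.(rec X. a.(d.X)\{a,c}))\{a,c} ⊢ -d-> n2
  n2 = (rec X. a.(d.X)\{a,c})\{a,c} ⊢ stopped
Bisimilarity quotient blocks:
  B0 = {m0, n0}
  B1 = {m1, n1}
  B2 = {m2, n2}
m0 ∈ B0, n0 ∈ B0 → same block

YES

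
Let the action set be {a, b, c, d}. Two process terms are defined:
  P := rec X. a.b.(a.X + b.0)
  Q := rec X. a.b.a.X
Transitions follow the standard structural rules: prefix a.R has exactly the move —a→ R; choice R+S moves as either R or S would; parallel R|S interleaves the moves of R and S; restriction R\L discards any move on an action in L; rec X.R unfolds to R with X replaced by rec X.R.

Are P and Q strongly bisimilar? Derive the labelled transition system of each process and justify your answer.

Reachable graph of P (4 states):
  u0 = rec X. a.b.(a.X + b.0) ⊢ -a-> u1
  u1 = b.(a.(rec X. a.b.(a.X + b.0)) + b.0) ⊢ -b-> u2
  u2 = a.(rec X. a.b.(a.X + b.0)) + b.0 ⊢ -a-> u0, -b-> u3
  u3 = 0 ⊢ stopped
Reachable graph of Q (3 states):
  v0 = rec X. a.b.a.X ⊢ -a-> v1
  v1 = b.a.(rec X. a.b.a.X) ⊢ -b-> v2
  v2 = a.(rec X. a.b.a.X) ⊢ -a-> v0
Partition-refinement fixed point:
  B0 = {u0}
  B1 = {u1}
  B2 = {u2}
  B3 = {u3}
  B4 = {v0}
  B5 = {v1}
  B6 = {v2}
u0 ∈ B0, v0 ∈ B4 → different blocks

NO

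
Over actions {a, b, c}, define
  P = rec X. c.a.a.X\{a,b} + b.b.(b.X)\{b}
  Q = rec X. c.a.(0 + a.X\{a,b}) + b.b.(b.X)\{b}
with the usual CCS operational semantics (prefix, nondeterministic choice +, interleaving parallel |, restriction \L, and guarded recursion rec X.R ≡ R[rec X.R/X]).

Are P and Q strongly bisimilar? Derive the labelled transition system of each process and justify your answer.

LTS(P): 7 reachable states
  s0 = rec X. c.a.a.X\{a,b} + b.b.(b.X)\{b} ⊢ --b--▸ s1, --c--▸ s2
  s1 = b.(b.(rec X. c.a.a.X\{a,b} + b.b.(b.X)\{b}))\{b} ⊢ --b--▸ s3
  s2 = a.a.(rec X. c.a.a.X\{a,b} + b.b.(b.X)\{b})\{a,b} ⊢ --a--▸ s4
  s3 = (b.(rec X. c.a.a.X\{a,b} + b.b.(b.X)\{b}))\{b} ⊢ ·
  s4 = a.(rec X. c.a.a.X\{a,b} + b.b.(b.X)\{b})\{a,b} ⊢ --a--▸ s5
  s5 = (rec X. c.a.a.X\{a,b} + b.b.(b.X)\{b})\{a,b} ⊢ --c--▸ s6
  s6 = (a.a.(rec X. c.a.a.X\{a,b} + b.b.(b.X)\{b})\{a,b})\{a,b} ⊢ ·
LTS(Q): 7 reachable states
  t0 = rec X. c.a.(0 + a.X\{a,b}) + b.b.(b.X)\{b} ⊢ --b--▸ t1, --c--▸ t2
  t1 = b.(b.(rec X. c.a.(0 + a.X\{a,b}) + b.b.(b.X)\{b}))\{b} ⊢ --b--▸ t3
  t2 = a.(0 + a.(rec X. c.a.(0 + a.X\{a,b}) + b.b.(b.X)\{b})\{a,b}) ⊢ --a--▸ t4
  t3 = (b.(rec X. c.a.(0 + a.X\{a,b}) + b.b.(b.X)\{b}))\{b} ⊢ ·
  t4 = 0 + a.(rec X. c.a.(0 + a.X\{a,b}) + b.b.(b.X)\{b})\{a,b} ⊢ --a--▸ t5
  t5 = (rec X. c.a.(0 + a.X\{a,b}) + b.b.(b.X)\{b})\{a,b} ⊢ --c--▸ t6
  t6 = (a.(0 + a.(rec X. c.a.(0 + a.X\{a,b}) + b.b.(b.X)\{b})\{a,b}))\{a,b} ⊢ ·
Bisimilarity quotient blocks:
  B0 = {s0, t0}
  B1 = {s1, t1}
  B2 = {s3, s6, t3, t6}
  B3 = {s2, t2}
  B4 = {s4, t4}
  B5 = {s5, t5}
s0 ∈ B0, t0 ∈ B0 → same block

YES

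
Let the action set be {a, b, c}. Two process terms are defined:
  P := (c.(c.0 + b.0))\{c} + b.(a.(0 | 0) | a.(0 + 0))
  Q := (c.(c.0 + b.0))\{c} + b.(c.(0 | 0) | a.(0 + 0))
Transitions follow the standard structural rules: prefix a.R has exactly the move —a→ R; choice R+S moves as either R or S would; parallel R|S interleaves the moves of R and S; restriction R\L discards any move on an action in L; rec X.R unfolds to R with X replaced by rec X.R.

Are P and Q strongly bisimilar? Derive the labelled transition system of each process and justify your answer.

not bisimilar

LTS(P): 5 reachable states
  p0 = (c.(c.0 + b.0))\{c} + b.(a.(0 | 0) | a.(0 + 0)) :: —b→ p1
  p1 = a.(0 | 0) | a.(0 + 0) :: —a→ p2, —a→ p3
  p2 = 0 | 0 | a.(0 + 0) :: —a→ p4
  p3 = a.(0 | 0) | (0 + 0) :: —a→ p4
  p4 = 0 | 0 | (0 + 0) :: deadlocked
LTS(Q): 5 reachable states
  q0 = (c.(c.0 + b.0))\{c} + b.(c.(0 | 0) | a.(0 + 0)) :: —b→ q1
  q1 = c.(0 | 0) | a.(0 + 0) :: —a→ q2, —c→ q3
  q2 = c.(0 | 0) | (0 + 0) :: —c→ q4
  q3 = 0 | 0 | a.(0 + 0) :: —a→ q4
  q4 = 0 | 0 | (0 + 0) :: deadlocked
Coarsest stable partition (strong bisimilarity classes):
  B0 = {p0}
  B1 = {p1}
  B2 = {p2, p3, q3}
  B3 = {p4, q4}
  B4 = {q0}
  B5 = {q1}
  B6 = {q2}
p0 ∈ B0, q0 ∈ B4 → different blocks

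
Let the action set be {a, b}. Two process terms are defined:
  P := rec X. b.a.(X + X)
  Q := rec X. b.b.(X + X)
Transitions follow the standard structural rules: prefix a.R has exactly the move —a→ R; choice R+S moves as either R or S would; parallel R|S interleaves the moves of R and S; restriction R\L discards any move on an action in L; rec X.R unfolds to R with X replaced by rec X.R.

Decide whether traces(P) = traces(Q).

traces(P) ≠ traces(Q) — witness ⟨ba⟩

P's transition system — 3 states:
  u0 = rec X. b.a.(X + X) | ··b··> u1
  u1 = a.((rec X. b.a.(X + X)) + (rec X. b.a.(X + X))) | ··a··> u2
  u2 = (rec X. b.a.(X + X)) + (rec X. b.a.(X + X)) | ··b··> u1
Q's transition system — 3 states:
  v0 = rec X. b.b.(X + X) | ··b··> v1
  v1 = b.((rec X. b.b.(X + X)) + (rec X. b.b.(X + X))) | ··b··> v2
  v2 = (rec X. b.b.(X + X)) + (rec X. b.b.(X + X)) | ··b··> v1
Executing ba from P (initial set {u0}):
  step 1 (b): {u1}
  step 2 (a): {u2}
  P completes σ.
Executing ba from Q (initial set {v0}):
  step 1 (b): {v1}
  step 2 (a): ∅  — Q cannot continue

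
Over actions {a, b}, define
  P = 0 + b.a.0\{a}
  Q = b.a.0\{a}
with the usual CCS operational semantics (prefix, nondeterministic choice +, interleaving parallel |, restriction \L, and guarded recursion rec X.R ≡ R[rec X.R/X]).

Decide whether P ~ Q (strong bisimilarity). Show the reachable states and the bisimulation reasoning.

LTS(P): 3 reachable states
  u0 = 0 + b.a.0\{a} → —b→ u1
  u1 = a.0\{a} → —a→ u2
  u2 = 0\{a} → stopped
LTS(Q): 3 reachable states
  v0 = b.a.0\{a} → —b→ v1
  v1 = a.0\{a} → —a→ v2
  v2 = 0\{a} → stopped
Bisimilarity quotient blocks:
  B0 = {u0, v0}
  B1 = {u1, v1}
  B2 = {u2, v2}
u0 ∈ B0, v0 ∈ B0 → same block

bisimilar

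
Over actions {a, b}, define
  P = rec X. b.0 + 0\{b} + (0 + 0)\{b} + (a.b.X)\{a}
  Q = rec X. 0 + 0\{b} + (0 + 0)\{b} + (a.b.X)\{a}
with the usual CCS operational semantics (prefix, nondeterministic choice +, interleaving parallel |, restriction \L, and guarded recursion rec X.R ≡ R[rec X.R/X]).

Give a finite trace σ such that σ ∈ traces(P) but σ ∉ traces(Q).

b

Reachable graph of P (2 states):
  m0 = rec X. b.0 + 0\{b} + (0 + 0)\{b} + (a.b.X)\{a} :: ··b··> m1
  m1 = 0 :: stopped
Reachable graph of Q (1 states):
  n0 = rec X. 0 + 0\{b} + (0 + 0)\{b} + (a.b.X)\{a} :: stopped
Executing b from P (initial set {m0}):
  step 1 (b): {m1}
  — P admits the full trace.
Executing b from Q (initial set {n0}):
  step 1 (b): ∅  — Q cannot continue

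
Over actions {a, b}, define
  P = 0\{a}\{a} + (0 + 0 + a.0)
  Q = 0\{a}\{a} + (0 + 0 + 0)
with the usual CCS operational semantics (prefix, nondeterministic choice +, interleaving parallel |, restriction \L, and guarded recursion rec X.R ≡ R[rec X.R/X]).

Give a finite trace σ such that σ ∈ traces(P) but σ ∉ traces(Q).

a

P's transition system — 2 states:
  m0 = 0\{a}\{a} + (0 + 0 + a.0) ⊢ --a--▸ m1
  m1 = 0 ⊢ stopped
Q's transition system — 1 states:
  n0 = 0\{a}\{a} + (0 + 0 + 0) ⊢ stopped
Trace ⟨a⟩ through P, begin at {m0}:
  [1] a ⇒ {m1}
  ✓ P
Trace ⟨a⟩ through Q, begin at {n0}:
  [1] a ⇒ ∅ (Q stuck)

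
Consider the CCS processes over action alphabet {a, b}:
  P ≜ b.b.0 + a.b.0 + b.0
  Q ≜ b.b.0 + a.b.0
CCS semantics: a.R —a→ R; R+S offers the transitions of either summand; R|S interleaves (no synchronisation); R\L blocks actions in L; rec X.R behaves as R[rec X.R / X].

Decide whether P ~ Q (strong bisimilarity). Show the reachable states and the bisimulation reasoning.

LTS(P): 3 reachable states
  u0 = b.b.0 + a.b.0 + b.0 | ··a··> u1, ··b··> u1, ··b··> u2
  u1 = b.0 | ··b··> u2
  u2 = 0 | ·
LTS(Q): 3 reachable states
  v0 = b.b.0 + a.b.0 | ··a··> v1, ··b··> v1
  v1 = b.0 | ··b··> v2
  v2 = 0 | ·
Coarsest stable partition (strong bisimilarity classes):
  B0 = {u0}
  B1 = {u1, v1}
  B2 = {u2, v2}
  B3 = {v0}
u0 ∈ B0, v0 ∈ B3 → different blocks

not bisimilar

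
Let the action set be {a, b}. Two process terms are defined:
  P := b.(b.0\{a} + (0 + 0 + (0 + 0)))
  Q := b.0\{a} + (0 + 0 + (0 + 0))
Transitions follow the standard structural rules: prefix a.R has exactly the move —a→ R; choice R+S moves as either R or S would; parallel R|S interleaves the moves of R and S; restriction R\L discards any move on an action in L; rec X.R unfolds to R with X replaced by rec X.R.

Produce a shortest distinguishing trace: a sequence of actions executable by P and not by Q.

P's transition system — 3 states:
  s0 = b.(b.0\{a} + (0 + 0 + (0 + 0))) ⊢ ··b··> s1
  s1 = b.0\{a} + (0 + 0 + (0 + 0)) ⊢ ··b··> s2
  s2 = 0\{a} ⊢ stopped
Q's transition system — 2 states:
  t0 = b.0\{a} + (0 + 0 + (0 + 0)) ⊢ ··b··> t1
  t1 = 0\{a} ⊢ stopped
Run σ = ⟨bb⟩ on P: start {s0}
  after b @ step 1: {s1}
  after b @ step 2: {s2}
  P completes σ.
Run σ = ⟨bb⟩ on Q: start {t0}
  after b @ step 1: {t1}
  after b @ step 2: ∅ (Q stuck)

bb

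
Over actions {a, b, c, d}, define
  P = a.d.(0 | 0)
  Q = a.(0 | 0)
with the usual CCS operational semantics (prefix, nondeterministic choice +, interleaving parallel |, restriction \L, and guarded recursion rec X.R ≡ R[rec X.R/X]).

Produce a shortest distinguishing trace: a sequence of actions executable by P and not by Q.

ad

Reachable graph of P (3 states):
  u0 = a.d.(0 | 0) ⊢ --a--▸ u1
  u1 = d.(0 | 0) ⊢ --d--▸ u2
  u2 = 0 | 0 ⊢ ∅
Reachable graph of Q (2 states):
  v0 = a.(0 | 0) ⊢ --a--▸ v1
  v1 = 0 | 0 ⊢ ∅
Executing ad from P (initial set {u0}):
  [1] a ⇒ {u1}
  [2] d ⇒ {u2}
  — P admits the full trace.
Executing ad from Q (initial set {v0}):
  [1] a ⇒ {v1}
  [2] d ⇒ ∅  — Q cannot continue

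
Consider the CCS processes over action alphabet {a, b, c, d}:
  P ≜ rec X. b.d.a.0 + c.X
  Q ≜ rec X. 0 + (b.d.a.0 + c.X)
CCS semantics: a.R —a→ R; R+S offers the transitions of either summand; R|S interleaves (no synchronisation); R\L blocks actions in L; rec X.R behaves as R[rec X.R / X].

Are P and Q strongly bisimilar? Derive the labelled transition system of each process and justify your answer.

P's transition system — 4 states:
  s0 = rec X. b.d.a.0 + c.X has moves --b--▸ s1, --c--▸ s0
  s1 = d.a.0 has moves --d--▸ s2
  s2 = a.0 has moves --a--▸ s3
  s3 = 0 has moves (no moves)
Q's transition system — 4 states:
  t0 = rec X. 0 + (b.d.a.0 + c.X) has moves --b--▸ t1, --c--▸ t0
  t1 = d.a.0 has moves --d--▸ t2
  t2 = a.0 has moves --a--▸ t3
  t3 = 0 has moves (no moves)
Bisimilarity quotient blocks:
  B0 = {s0, t0}
  B1 = {s1, t1}
  B2 = {s2, t2}
  B3 = {s3, t3}
s0 ∈ B0, t0 ∈ B0 → same block

bisimilar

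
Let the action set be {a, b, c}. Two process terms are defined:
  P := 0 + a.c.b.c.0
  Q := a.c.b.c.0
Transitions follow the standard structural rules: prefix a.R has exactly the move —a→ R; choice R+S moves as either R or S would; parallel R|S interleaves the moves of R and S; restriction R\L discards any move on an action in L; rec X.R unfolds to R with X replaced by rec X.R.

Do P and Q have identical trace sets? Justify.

Reachable graph of P (5 states):
  m0 = 0 + a.c.b.c.0 | --a--▸ m1
  m1 = c.b.c.0 | --c--▸ m2
  m2 = b.c.0 | --b--▸ m3
  m3 = c.0 | --c--▸ m4
  m4 = 0 | stopped
Reachable graph of Q (5 states):
  n0 = a.c.b.c.0 | --a--▸ n1
  n1 = c.b.c.0 | --c--▸ n2
  n2 = b.c.0 | --b--▸ n3
  n3 = c.0 | --c--▸ n4
  n4 = 0 | stopped
Coarsest stable partition (strong bisimilarity classes):
  B0 = {m0, n0}
  B1 = {m1, n1}
  B2 = {m2, n2}
  B3 = {m3, n3}
  B4 = {m4, n4}
m0 ∈ B0, n0 ∈ B0 → same block
Bisimilar ⇒ trace-equivalent.

traces(P) = traces(Q)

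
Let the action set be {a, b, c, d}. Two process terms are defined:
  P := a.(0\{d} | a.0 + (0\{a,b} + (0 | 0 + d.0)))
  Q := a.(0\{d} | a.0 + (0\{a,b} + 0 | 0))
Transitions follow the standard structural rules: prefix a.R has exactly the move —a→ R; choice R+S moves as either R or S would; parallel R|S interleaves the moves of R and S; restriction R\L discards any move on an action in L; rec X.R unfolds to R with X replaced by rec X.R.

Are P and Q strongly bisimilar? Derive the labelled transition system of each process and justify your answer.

not bisimilar

LTS(P): 4 reachable states
  u0 = a.(0\{d} | a.0 + (0\{a,b} + (0 | 0 + d.0))) :: —a→ u1
  u1 = 0\{d} | a.0 + (0\{a,b} + (0 | 0 + d.0)) :: —a→ u2, —d→ u3
  u2 = 0\{d} | 0 :: ∅
  u3 = 0 :: ∅
LTS(Q): 3 reachable states
  v0 = a.(0\{d} | a.0 + (0\{a,b} + 0 | 0)) :: —a→ v1
  v1 = 0\{d} | a.0 + (0\{a,b} + 0 | 0) :: —a→ v2
  v2 = 0\{d} | 0 :: ∅
Coarsest stable partition (strong bisimilarity classes):
  B0 = {u0}
  B1 = {u1}
  B2 = {u2, u3, v2}
  B3 = {v0}
  B4 = {v1}
u0 ∈ B0, v0 ∈ B3 → different blocks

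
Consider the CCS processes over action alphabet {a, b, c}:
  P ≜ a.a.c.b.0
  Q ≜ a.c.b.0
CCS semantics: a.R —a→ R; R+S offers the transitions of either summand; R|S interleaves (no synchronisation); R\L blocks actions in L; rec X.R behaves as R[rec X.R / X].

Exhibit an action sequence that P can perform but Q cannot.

P's transition system — 5 states:
  s0 = a.a.c.b.0 | --a--▸ s1
  s1 = a.c.b.0 | --a--▸ s2
  s2 = c.b.0 | --c--▸ s3
  s3 = b.0 | --b--▸ s4
  s4 = 0 | (no moves)
Q's transition system — 4 states:
  t0 = a.c.b.0 | --a--▸ t1
  t1 = c.b.0 | --c--▸ t2
  t2 = b.0 | --b--▸ t3
  t3 = 0 | (no moves)
Trace ⟨aa⟩ through P, begin at {s0}:
  [1] a ⇒ {s1}
  [2] a ⇒ {s2}
  P completes σ.
Trace ⟨aa⟩ through Q, begin at {t0}:
  [1] a ⇒ {t1}
  [2] a ⇒ ∅ (Q stuck)

aa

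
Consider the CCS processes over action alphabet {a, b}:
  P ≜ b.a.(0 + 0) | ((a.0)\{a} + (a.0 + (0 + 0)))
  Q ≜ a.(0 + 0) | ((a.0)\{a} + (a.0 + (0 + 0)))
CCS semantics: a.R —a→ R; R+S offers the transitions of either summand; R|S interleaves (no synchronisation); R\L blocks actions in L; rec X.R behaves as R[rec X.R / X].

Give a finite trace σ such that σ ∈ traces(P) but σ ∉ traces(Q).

b

LTS(P): 6 reachable states
  u0 = b.a.(0 + 0) | ((a.0)\{a} + (a.0 + (0 + 0))) :: —a→ u1, —b→ u2
  u1 = b.a.(0 + 0) | 0 :: —b→ u3
  u2 = a.(0 + 0) | ((a.0)\{a} + (a.0 + (0 + 0))) :: —a→ u3, —a→ u4
  u3 = a.(0 + 0) | 0 :: —a→ u5
  u4 = (0 + 0) | ((a.0)\{a} + (a.0 + (0 + 0))) :: —a→ u5
  u5 = (0 + 0) | 0 :: stopped
LTS(Q): 4 reachable states
  v0 = a.(0 + 0) | ((a.0)\{a} + (a.0 + (0 + 0))) :: —a→ v1, —a→ v2
  v1 = (0 + 0) | ((a.0)\{a} + (a.0 + (0 + 0))) :: —a→ v3
  v2 = a.(0 + 0) | 0 :: —a→ v3
  v3 = (0 + 0) | 0 :: stopped
Run σ = ⟨b⟩ on P: start {u0}
  step 1 (b): {u2}
  ✓ P
Run σ = ⟨b⟩ on Q: start {v0}
  step 1 (b): ∅ (Q stuck)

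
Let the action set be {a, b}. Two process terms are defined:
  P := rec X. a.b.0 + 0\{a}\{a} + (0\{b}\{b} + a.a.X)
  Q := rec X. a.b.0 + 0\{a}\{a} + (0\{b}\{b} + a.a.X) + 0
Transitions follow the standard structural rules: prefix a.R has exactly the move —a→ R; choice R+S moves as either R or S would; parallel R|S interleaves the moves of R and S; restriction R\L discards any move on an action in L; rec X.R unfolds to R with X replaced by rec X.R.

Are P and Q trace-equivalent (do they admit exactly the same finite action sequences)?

LTS(P): 4 reachable states
  p0 = rec X. a.b.0 + 0\{a}\{a} + (0\{b}\{b} + a.a.X) → ··a··> p1, ··a··> p2
  p1 = a.(rec X. a.b.0 + 0\{a}\{a} + (0\{b}\{b} + a.a.X)) → ··a··> p0
  p2 = b.0 → ··b··> p3
  p3 = 0 → ∅
LTS(Q): 4 reachable states
  q0 = rec X. a.b.0 + 0\{a}\{a} + (0\{b}\{b} + a.a.X) + 0 → ··a··> q1, ··a··> q2
  q1 = a.(rec X. a.b.0 + 0\{a}\{a} + (0\{b}\{b} + a.a.X) + 0) → ··a··> q0
  q2 = b.0 → ··b··> q3
  q3 = 0 → ∅
Coarsest stable partition (strong bisimilarity classes):
  B0 = {p0, q0}
  B1 = {p2, q2}
  B2 = {p3, q3}
  B3 = {p1, q1}
p0 ∈ B0, q0 ∈ B0 → same block
Bisimilar ⇒ trace-equivalent.

YES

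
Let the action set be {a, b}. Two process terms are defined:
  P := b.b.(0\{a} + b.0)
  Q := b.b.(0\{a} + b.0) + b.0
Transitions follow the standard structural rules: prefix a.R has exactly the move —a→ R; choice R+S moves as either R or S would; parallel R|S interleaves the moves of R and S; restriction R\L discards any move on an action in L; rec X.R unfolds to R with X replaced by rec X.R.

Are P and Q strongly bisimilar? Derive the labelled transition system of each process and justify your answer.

NO

Reachable graph of P (4 states):
  m0 = b.b.(0\{a} + b.0) ⊢ -b-> m1
  m1 = b.(0\{a} + b.0) ⊢ -b-> m2
  m2 = 0\{a} + b.0 ⊢ -b-> m3
  m3 = 0 ⊢ (no moves)
Reachable graph of Q (4 states):
  n0 = b.b.(0\{a} + b.0) + b.0 ⊢ -b-> n1, -b-> n2
  n1 = 0 ⊢ (no moves)
  n2 = b.(0\{a} + b.0) ⊢ -b-> n3
  n3 = 0\{a} + b.0 ⊢ -b-> n1
Partition-refinement fixed point:
  B0 = {m0}
  B1 = {m1, n2}
  B2 = {m2, n3}
  B3 = {m3, n1}
  B4 = {n0}
m0 ∈ B0, n0 ∈ B4 → different blocks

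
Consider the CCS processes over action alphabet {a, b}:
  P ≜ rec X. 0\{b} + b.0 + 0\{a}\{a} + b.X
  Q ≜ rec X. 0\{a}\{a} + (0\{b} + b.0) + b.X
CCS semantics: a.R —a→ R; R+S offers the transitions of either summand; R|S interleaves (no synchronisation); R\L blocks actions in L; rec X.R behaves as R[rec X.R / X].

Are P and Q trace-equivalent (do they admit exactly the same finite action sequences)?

LTS(P): 2 reachable states
  p0 = rec X. 0\{b} + b.0 + 0\{a}\{a} + b.X → ··b··> p0, ··b··> p1
  p1 = 0 → (no moves)
LTS(Q): 2 reachable states
  q0 = rec X. 0\{a}\{a} + (0\{b} + b.0) + b.X → ··b··> q0, ··b··> q1
  q1 = 0 → (no moves)
Coarsest stable partition (strong bisimilarity classes):
  B0 = {p0, q0}
  B1 = {p1, q1}
p0 ∈ B0, q0 ∈ B0 → same block
Bisimilar ⇒ trace-equivalent.

YES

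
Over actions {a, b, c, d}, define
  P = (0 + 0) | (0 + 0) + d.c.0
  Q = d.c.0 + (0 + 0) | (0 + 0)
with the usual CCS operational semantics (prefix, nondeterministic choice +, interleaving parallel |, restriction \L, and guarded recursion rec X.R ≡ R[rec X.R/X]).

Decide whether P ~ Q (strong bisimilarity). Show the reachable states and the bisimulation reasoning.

bisimilar

Reachable graph of P (3 states):
  m0 = (0 + 0) | (0 + 0) + d.c.0 :: —d→ m1
  m1 = c.0 :: —c→ m2
  m2 = 0 :: ∅
Reachable graph of Q (3 states):
  n0 = d.c.0 + (0 + 0) | (0 + 0) :: —d→ n1
  n1 = c.0 :: —c→ n2
  n2 = 0 :: ∅
Coarsest stable partition (strong bisimilarity classes):
  B0 = {m0, n0}
  B1 = {m1, n1}
  B2 = {m2, n2}
m0 ∈ B0, n0 ∈ B0 → same block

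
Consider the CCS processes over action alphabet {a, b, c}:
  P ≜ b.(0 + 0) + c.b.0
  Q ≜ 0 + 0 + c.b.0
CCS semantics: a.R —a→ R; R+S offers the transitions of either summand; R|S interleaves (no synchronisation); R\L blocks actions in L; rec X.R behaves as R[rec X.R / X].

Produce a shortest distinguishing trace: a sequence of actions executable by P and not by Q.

LTS(P): 4 reachable states
  s0 = b.(0 + 0) + c.b.0 | ··b··> s1, ··c··> s2
  s1 = 0 + 0 | deadlocked
  s2 = b.0 | ··b··> s3
  s3 = 0 | deadlocked
LTS(Q): 3 reachable states
  t0 = 0 + 0 + c.b.0 | ··c··> t1
  t1 = b.0 | ··b··> t2
  t2 = 0 | deadlocked
Executing b from P (initial set {s0}):
  step 1 (b): {s1}
  P completes σ.
Executing b from Q (initial set {t0}):
  step 1 (b): no successor for Q

b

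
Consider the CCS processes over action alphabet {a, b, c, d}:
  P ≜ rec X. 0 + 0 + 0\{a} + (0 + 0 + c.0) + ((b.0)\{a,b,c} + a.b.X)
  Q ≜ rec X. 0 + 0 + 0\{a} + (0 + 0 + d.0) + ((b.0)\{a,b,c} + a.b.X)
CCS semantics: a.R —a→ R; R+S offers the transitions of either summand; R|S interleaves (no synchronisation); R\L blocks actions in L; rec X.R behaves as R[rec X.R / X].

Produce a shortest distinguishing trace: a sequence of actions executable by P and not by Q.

c

Reachable graph of P (3 states):
  u0 = rec X. 0 + 0 + 0\{a} + (0 + 0 + c.0) + ((b.0)\{a,b,c} + a.b.X) → -a-> u1, -c-> u2
  u1 = b.(rec X. 0 + 0 + 0\{a} + (0 + 0 + c.0) + ((b.0)\{a,b,c} + a.b.X)) → -b-> u0
  u2 = 0 → stopped
Reachable graph of Q (3 states):
  v0 = rec X. 0 + 0 + 0\{a} + (0 + 0 + d.0) + ((b.0)\{a,b,c} + a.b.X) → -a-> v1, -d-> v2
  v1 = b.(rec X. 0 + 0 + 0\{a} + (0 + 0 + d.0) + ((b.0)\{a,b,c} + a.b.X)) → -b-> v0
  v2 = 0 → stopped
Run σ = ⟨c⟩ on P: start {u0}
  step 1 (c): {u2}
  — P admits the full trace.
Run σ = ⟨c⟩ on Q: start {v0}
  step 1 (c): no successor for Q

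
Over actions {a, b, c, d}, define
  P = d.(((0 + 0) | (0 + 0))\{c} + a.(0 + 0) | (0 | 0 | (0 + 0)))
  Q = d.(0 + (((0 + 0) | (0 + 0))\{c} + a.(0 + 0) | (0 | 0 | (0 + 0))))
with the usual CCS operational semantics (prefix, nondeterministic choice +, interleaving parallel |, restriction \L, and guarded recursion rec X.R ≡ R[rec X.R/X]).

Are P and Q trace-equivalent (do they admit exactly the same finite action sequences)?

LTS(P): 3 reachable states
  s0 = d.(((0 + 0) | (0 + 0))\{c} + a.(0 + 0) | (0 | 0 | (0 + 0))) :: --d--▸ s1
  s1 = ((0 + 0) | (0 + 0))\{c} + a.(0 + 0) | (0 | 0 | (0 + 0)) :: --a--▸ s2
  s2 = (0 + 0) | (0 | 0 | (0 + 0)) :: deadlocked
LTS(Q): 3 reachable states
  t0 = d.(0 + (((0 + 0) | (0 + 0))\{c} + a.(0 + 0) | (0 | 0 | (0 + 0)))) :: --d--▸ t1
  t1 = 0 + (((0 + 0) | (0 + 0))\{c} + a.(0 + 0) | (0 | 0 | (0 + 0))) :: --a--▸ t2
  t2 = (0 + 0) | (0 | 0 | (0 + 0)) :: deadlocked
Coarsest stable partition (strong bisimilarity classes):
  B0 = {s0, t0}
  B1 = {s1, t1}
  B2 = {s2, t2}
s0 ∈ B0, t0 ∈ B0 → same block
Bisimilar ⇒ trace-equivalent.

YES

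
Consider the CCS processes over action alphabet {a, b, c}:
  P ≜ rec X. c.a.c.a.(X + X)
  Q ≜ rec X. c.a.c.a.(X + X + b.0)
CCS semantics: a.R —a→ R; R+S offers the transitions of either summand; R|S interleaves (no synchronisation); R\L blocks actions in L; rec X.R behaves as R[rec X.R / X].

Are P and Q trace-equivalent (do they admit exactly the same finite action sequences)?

NO — witness ⟨cacab⟩

P's transition system — 5 states:
  m0 = rec X. c.a.c.a.(X + X) has moves =c=> m1
  m1 = a.c.a.((rec X. c.a.c.a.(X + X)) + (rec X. c.a.c.a.(X + X))) has moves =a=> m2
  m2 = c.a.((rec X. c.a.c.a.(X + X)) + (rec X. c.a.c.a.(X + X))) has moves =c=> m3
  m3 = a.((rec X. c.a.c.a.(X + X)) + (rec X. c.a.c.a.(X + X))) has moves =a=> m4
  m4 = (rec X. c.a.c.a.(X + X)) + (rec X. c.a.c.a.(X + X)) has moves =c=> m1
Q's transition system — 6 states:
  n0 = rec X. c.a.c.a.(X + X + b.0) has moves =c=> n1
  n1 = a.c.a.((rec X. c.a.c.a.(X + X + b.0)) + (rec X. c.a.c.a.(X + X + b.0)) + b.0) has moves =a=> n2
  n2 = c.a.((rec X. c.a.c.a.(X + X + b.0)) + (rec X. c.a.c.a.(X + X + b.0)) + b.0) has moves =c=> n3
  n3 = a.((rec X. c.a.c.a.(X + X + b.0)) + (rec X. c.a.c.a.(X + X + b.0)) + b.0) has moves =a=> n4
  n4 = (rec X. c.a.c.a.(X + X + b.0)) + (rec X. c.a.c.a.(X + X + b.0)) + b.0 has moves =b=> n5, =c=> n1
  n5 = 0 has moves deadlocked
Trace ⟨cacab⟩ through Q, begin at {n0}:
  after c @ step 1: {n1}
  after a @ step 2: {n2}
  after c @ step 3: {n3}
  after a @ step 4: {n4}
  after b @ step 5: {n5}
  — Q admits the full trace.
Trace ⟨cacab⟩ through P, begin at {m0}:
  after c @ step 1: {m1}
  after a @ step 2: {m2}
  after c @ step 3: {m3}
  after a @ step 4: {m4}
  after b @ step 5: ∅ (P stuck)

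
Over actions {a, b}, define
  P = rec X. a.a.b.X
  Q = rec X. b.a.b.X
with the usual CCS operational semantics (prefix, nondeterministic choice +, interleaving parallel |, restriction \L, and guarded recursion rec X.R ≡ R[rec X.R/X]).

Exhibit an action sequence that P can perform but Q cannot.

a

Reachable graph of P (3 states):
  u0 = rec X. a.a.b.X → —a→ u1
  u1 = a.b.(rec X. a.a.b.X) → —a→ u2
  u2 = b.(rec X. a.a.b.X) → —b→ u0
Reachable graph of Q (3 states):
  v0 = rec X. b.a.b.X → —b→ v1
  v1 = a.b.(rec X. b.a.b.X) → —a→ v2
  v2 = b.(rec X. b.a.b.X) → —b→ v0
Trace ⟨a⟩ through P, begin at {u0}:
  step 1 (a): {u1}
  P completes σ.
Trace ⟨a⟩ through Q, begin at {v0}:
  step 1 (a): ∅ (Q stuck)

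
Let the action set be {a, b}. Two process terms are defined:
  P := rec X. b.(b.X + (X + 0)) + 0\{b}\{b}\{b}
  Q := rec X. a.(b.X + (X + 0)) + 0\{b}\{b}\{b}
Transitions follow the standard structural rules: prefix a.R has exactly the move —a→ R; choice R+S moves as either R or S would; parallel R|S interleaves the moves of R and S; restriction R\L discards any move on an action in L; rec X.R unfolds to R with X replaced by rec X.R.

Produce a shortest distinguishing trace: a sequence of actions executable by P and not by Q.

b

P's transition system — 2 states:
  m0 = rec X. b.(b.X + (X + 0)) + 0\{b}\{b}\{b} | --b--▸ m1
  m1 = b.(rec X. b.(b.X + (X + 0)) + 0\{b}\{b}\{b}) + ((rec X. b.(b.X + (X + 0)) + 0\{b}\{b}\{b}) + 0) | --b--▸ m0, --b--▸ m1
Q's transition system — 2 states:
  n0 = rec X. a.(b.X + (X + 0)) + 0\{b}\{b}\{b} | --a--▸ n1
  n1 = b.(rec X. a.(b.X + (X + 0)) + 0\{b}\{b}\{b}) + ((rec X. a.(b.X + (X + 0)) + 0\{b}\{b}\{b}) + 0) | --a--▸ n1, --b--▸ n0
Executing b from P (initial set {m0}):
  [1] b ⇒ {m1}
  — P admits the full trace.
Executing b from Q (initial set {n0}):
  [1] b ⇒ no successor for Q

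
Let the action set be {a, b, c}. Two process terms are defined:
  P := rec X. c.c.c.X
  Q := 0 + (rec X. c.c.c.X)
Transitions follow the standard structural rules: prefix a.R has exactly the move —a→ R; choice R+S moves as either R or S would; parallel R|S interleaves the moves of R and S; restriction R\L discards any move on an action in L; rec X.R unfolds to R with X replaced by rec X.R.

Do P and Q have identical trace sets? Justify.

traces(P) = traces(Q)

LTS(P): 3 reachable states
  s0 = rec X. c.c.c.X has moves -c-> s1
  s1 = c.c.(rec X. c.c.c.X) has moves -c-> s2
  s2 = c.(rec X. c.c.c.X) has moves -c-> s0
LTS(Q): 4 reachable states
  t0 = 0 + (rec X. c.c.c.X) has moves -c-> t1
  t1 = c.c.(rec X. c.c.c.X) has moves -c-> t2
  t2 = c.(rec X. c.c.c.X) has moves -c-> t3
  t3 = rec X. c.c.c.X has moves -c-> t1
Partition-refinement fixed point:
  B0 = {s0, s1, s2, t0, t1, t2, t3}
s0 ∈ B0, t0 ∈ B0 → same block
Bisimilar ⇒ trace-equivalent.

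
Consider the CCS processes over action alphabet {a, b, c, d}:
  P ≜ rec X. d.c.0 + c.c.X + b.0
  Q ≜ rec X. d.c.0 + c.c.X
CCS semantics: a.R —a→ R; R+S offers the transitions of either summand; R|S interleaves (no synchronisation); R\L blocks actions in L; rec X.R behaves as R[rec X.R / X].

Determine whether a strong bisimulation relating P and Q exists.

Reachable graph of P (4 states):
  m0 = rec X. d.c.0 + c.c.X + b.0 :: —b→ m1, —c→ m2, —d→ m3
  m1 = 0 :: (no moves)
  m2 = c.(rec X. d.c.0 + c.c.X + b.0) :: —c→ m0
  m3 = c.0 :: —c→ m1
Reachable graph of Q (4 states):
  n0 = rec X. d.c.0 + c.c.X :: —c→ n1, —d→ n2
  n1 = c.(rec X. d.c.0 + c.c.X) :: —c→ n0
  n2 = c.0 :: —c→ n3
  n3 = 0 :: (no moves)
Bisimilarity quotient blocks:
  B0 = {m0}
  B1 = {m2}
  B2 = {m3, n2}
  B3 = {m1, n3}
  B4 = {n0}
  B5 = {n1}
m0 ∈ B0, n0 ∈ B4 → different blocks

NO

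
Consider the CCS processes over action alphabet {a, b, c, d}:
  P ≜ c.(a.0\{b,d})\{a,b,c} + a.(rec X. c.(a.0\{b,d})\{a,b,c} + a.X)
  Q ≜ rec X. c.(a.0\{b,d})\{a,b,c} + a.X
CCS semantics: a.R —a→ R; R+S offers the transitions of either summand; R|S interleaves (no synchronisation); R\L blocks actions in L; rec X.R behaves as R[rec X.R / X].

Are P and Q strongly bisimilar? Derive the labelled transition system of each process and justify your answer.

LTS(P): 3 reachable states
  m0 = c.(a.0\{b,d})\{a,b,c} + a.(rec X. c.(a.0\{b,d})\{a,b,c} + a.X) has moves --a--▸ m1, --c--▸ m2
  m1 = rec X. c.(a.0\{b,d})\{a,b,c} + a.X has moves --a--▸ m1, --c--▸ m2
  m2 = (a.0\{b,d})\{a,b,c} has moves ·
LTS(Q): 2 reachable states
  n0 = rec X. c.(a.0\{b,d})\{a,b,c} + a.X has moves --a--▸ n0, --c--▸ n1
  n1 = (a.0\{b,d})\{a,b,c} has moves ·
Bisimilarity quotient blocks:
  B0 = {m0, m1, n0}
  B1 = {m2, n1}
m0 ∈ B0, n0 ∈ B0 → same block

YES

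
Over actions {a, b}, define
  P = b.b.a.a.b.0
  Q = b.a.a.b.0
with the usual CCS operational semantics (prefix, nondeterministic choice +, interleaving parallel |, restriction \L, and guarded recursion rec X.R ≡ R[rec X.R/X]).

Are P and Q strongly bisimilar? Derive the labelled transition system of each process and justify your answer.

LTS(P): 6 reachable states
  u0 = b.b.a.a.b.0 → ··b··> u1
  u1 = b.a.a.b.0 → ··b··> u2
  u2 = a.a.b.0 → ··a··> u3
  u3 = a.b.0 → ··a··> u4
  u4 = b.0 → ··b··> u5
  u5 = 0 → deadlocked
LTS(Q): 5 reachable states
  v0 = b.a.a.b.0 → ··b··> v1
  v1 = a.a.b.0 → ··a··> v2
  v2 = a.b.0 → ··a··> v3
  v3 = b.0 → ··b··> v4
  v4 = 0 → deadlocked
Bisimilarity quotient blocks:
  B0 = {u0}
  B1 = {u1, v0}
  B2 = {u2, v1}
  B3 = {u3, v2}
  B4 = {u4, v3}
  B5 = {u5, v4}
u0 ∈ B0, v0 ∈ B1 → different blocks

P ≁ Q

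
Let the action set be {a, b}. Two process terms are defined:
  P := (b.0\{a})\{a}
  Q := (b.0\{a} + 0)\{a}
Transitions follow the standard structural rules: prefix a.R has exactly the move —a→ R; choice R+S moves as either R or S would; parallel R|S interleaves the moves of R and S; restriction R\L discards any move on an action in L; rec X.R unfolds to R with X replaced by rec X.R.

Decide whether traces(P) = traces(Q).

Reachable graph of P (2 states):
  p0 = (b.0\{a})\{a} has moves ··b··> p1
  p1 = 0\{a}\{a} has moves ∅
Reachable graph of Q (2 states):
  q0 = (b.0\{a} + 0)\{a} has moves ··b··> q1
  q1 = 0\{a}\{a} has moves ∅
Coarsest stable partition (strong bisimilarity classes):
  B0 = {p0, q0}
  B1 = {p1, q1}
p0 ∈ B0, q0 ∈ B0 → same block
Bisimilar ⇒ trace-equivalent.

traces(P) = traces(Q)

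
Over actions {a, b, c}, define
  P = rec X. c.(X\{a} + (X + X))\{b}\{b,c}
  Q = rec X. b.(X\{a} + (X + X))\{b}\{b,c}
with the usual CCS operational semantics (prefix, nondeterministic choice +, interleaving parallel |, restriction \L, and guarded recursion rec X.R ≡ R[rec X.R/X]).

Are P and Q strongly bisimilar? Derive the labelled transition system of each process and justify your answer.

not bisimilar

P's transition system — 2 states:
  u0 = rec X. c.(X\{a} + (X + X))\{b}\{b,c} :: —c→ u1
  u1 = ((rec X. c.(X\{a} + (X + X))\{b}\{b,c})\{a} + ((rec X. c.(X\{a} + (X + X))\{b}\{b,c}) + (rec X. c.(X\{a} + (X + X))\{b}\{b,c})))\{b}\{b,c} :: stopped
Q's transition system — 2 states:
  v0 = rec X. b.(X\{a} + (X + X))\{b}\{b,c} :: —b→ v1
  v1 = ((rec X. b.(X\{a} + (X + X))\{b}\{b,c})\{a} + ((rec X. b.(X\{a} + (X + X))\{b}\{b,c}) + (rec X. b.(X\{a} + (X + X))\{b}\{b,c})))\{b}\{b,c} :: stopped
Coarsest stable partition (strong bisimilarity classes):
  B0 = {u0}
  B1 = {u1, v1}
  B2 = {v0}
u0 ∈ B0, v0 ∈ B2 → different blocks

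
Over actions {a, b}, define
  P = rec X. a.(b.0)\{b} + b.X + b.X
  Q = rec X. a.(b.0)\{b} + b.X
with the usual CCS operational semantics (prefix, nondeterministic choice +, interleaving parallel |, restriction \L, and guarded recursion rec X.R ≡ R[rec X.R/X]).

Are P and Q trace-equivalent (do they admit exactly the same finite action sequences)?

Reachable graph of P (2 states):
  m0 = rec X. a.(b.0)\{b} + b.X + b.X | --a--▸ m1, --b--▸ m0
  m1 = (b.0)\{b} | ∅
Reachable graph of Q (2 states):
  n0 = rec X. a.(b.0)\{b} + b.X | --a--▸ n1, --b--▸ n0
  n1 = (b.0)\{b} | ∅
Coarsest stable partition (strong bisimilarity classes):
  B0 = {m0, n0}
  B1 = {m1, n1}
m0 ∈ B0, n0 ∈ B0 → same block
Bisimilar ⇒ trace-equivalent.

trace-equivalent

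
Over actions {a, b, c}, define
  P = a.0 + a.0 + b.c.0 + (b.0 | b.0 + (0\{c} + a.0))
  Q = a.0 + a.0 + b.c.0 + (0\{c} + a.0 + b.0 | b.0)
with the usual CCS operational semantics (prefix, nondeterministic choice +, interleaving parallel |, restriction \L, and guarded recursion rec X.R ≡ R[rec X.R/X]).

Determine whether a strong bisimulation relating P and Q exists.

Reachable graph of P (6 states):
  s0 = a.0 + a.0 + b.c.0 + (b.0 | b.0 + (0\{c} + a.0)) ⊢ ··a··> s1, ··b··> s2, ··b··> s3, ··b··> s4
  s1 = 0 ⊢ deadlocked
  s2 = 0 | b.0 ⊢ ··b··> s5
  s3 = b.0 | 0 ⊢ ··b··> s5
  s4 = c.0 ⊢ ··c··> s1
  s5 = 0 | 0 ⊢ deadlocked
Reachable graph of Q (6 states):
  t0 = a.0 + a.0 + b.c.0 + (0\{c} + a.0 + b.0 | b.0) ⊢ ··a··> t1, ··b··> t2, ··b··> t3, ··b··> t4
  t1 = 0 ⊢ deadlocked
  t2 = 0 | b.0 ⊢ ··b··> t5
  t3 = b.0 | 0 ⊢ ··b··> t5
  t4 = c.0 ⊢ ··c··> t1
  t5 = 0 | 0 ⊢ deadlocked
Partition-refinement fixed point:
  B0 = {s0, t0}
  B1 = {s2, s3, t2, t3}
  B2 = {s1, s5, t1, t5}
  B3 = {s4, t4}
s0 ∈ B0, t0 ∈ B0 → same block

bisimilar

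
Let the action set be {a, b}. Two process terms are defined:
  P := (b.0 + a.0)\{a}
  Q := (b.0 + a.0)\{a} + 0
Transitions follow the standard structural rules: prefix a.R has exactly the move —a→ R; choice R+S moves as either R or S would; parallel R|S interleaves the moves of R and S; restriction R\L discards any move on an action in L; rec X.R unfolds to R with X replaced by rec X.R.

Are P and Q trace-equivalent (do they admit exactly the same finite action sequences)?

traces(P) = traces(Q)

LTS(P): 2 reachable states
  s0 = (b.0 + a.0)\{a} has moves —b→ s1
  s1 = 0\{a} has moves (no moves)
LTS(Q): 2 reachable states
  t0 = (b.0 + a.0)\{a} + 0 has moves —b→ t1
  t1 = 0\{a} has moves (no moves)
Partition-refinement fixed point:
  B0 = {s0, t0}
  B1 = {s1, t1}
s0 ∈ B0, t0 ∈ B0 → same block
Bisimilar ⇒ trace-equivalent.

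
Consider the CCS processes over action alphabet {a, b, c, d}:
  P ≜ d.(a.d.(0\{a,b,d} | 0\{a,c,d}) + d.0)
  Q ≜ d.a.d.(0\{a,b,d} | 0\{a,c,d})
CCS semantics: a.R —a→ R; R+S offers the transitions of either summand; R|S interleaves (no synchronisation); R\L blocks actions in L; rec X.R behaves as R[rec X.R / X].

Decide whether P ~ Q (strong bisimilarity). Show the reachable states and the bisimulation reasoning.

not bisimilar

Reachable graph of P (5 states):
  m0 = d.(a.d.(0\{a,b,d} | 0\{a,c,d}) + d.0) | —d→ m1
  m1 = a.d.(0\{a,b,d} | 0\{a,c,d}) + d.0 | —a→ m2, —d→ m3
  m2 = d.(0\{a,b,d} | 0\{a,c,d}) | —d→ m4
  m3 = 0 | ∅
  m4 = 0\{a,b,d} | 0\{a,c,d} | ∅
Reachable graph of Q (4 states):
  n0 = d.a.d.(0\{a,b,d} | 0\{a,c,d}) | —d→ n1
  n1 = a.d.(0\{a,b,d} | 0\{a,c,d}) | —a→ n2
  n2 = d.(0\{a,b,d} | 0\{a,c,d}) | —d→ n3
  n3 = 0\{a,b,d} | 0\{a,c,d} | ∅
Coarsest stable partition (strong bisimilarity classes):
  B0 = {m0}
  B1 = {m1}
  B2 = {m2, n2}
  B3 = {m3, m4, n3}
  B4 = {n0}
  B5 = {n1}
m0 ∈ B0, n0 ∈ B4 → different blocks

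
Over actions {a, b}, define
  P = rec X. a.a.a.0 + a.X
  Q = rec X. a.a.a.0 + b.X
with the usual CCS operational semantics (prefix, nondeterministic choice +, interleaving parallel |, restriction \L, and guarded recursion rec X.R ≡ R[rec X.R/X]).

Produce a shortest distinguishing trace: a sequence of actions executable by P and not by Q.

P's transition system — 4 states:
  m0 = rec X. a.a.a.0 + a.X ⊢ =a=> m0, =a=> m1
  m1 = a.a.0 ⊢ =a=> m2
  m2 = a.0 ⊢ =a=> m3
  m3 = 0 ⊢ ·
Q's transition system — 4 states:
  n0 = rec X. a.a.a.0 + b.X ⊢ =a=> n1, =b=> n0
  n1 = a.a.0 ⊢ =a=> n2
  n2 = a.0 ⊢ =a=> n3
  n3 = 0 ⊢ ·
Executing aaaa from P (initial set {m0}):
  after a @ step 1: {m0, m1}
  after a @ step 2: {m0, m1, m2}
  after a @ step 3: {m0, m1, m2, m3}
  after a @ step 4: {m0, m1, m2, m3}
  P completes σ.
Executing aaaa from Q (initial set {n0}):
  after a @ step 1: {n1}
  after a @ step 2: {n2}
  after a @ step 3: {n3}
  after a @ step 4: ∅ (Q stuck)

aaaa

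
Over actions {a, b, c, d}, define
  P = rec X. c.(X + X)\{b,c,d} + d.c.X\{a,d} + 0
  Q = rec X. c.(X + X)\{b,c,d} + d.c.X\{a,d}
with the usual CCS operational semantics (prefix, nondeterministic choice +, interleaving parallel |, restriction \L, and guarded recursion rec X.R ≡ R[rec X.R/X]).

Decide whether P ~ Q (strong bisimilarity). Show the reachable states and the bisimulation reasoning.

P ~ Q

LTS(P): 5 reachable states
  u0 = rec X. c.(X + X)\{b,c,d} + d.c.X\{a,d} + 0 ⊢ —c→ u1, —d→ u2
  u1 = ((rec X. c.(X + X)\{b,c,d} + d.c.X\{a,d} + 0) + (rec X. c.(X + X)\{b,c,d} + d.c.X\{a,d} + 0))\{b,c,d} ⊢ stopped
  u2 = c.(rec X. c.(X + X)\{b,c,d} + d.c.X\{a,d} + 0)\{a,d} ⊢ —c→ u3
  u3 = (rec X. c.(X + X)\{b,c,d} + d.c.X\{a,d} + 0)\{a,d} ⊢ —c→ u4
  u4 = ((rec X. c.(X + X)\{b,c,d} + d.c.X\{a,d} + 0) + (rec X. c.(X + X)\{b,c,d} + d.c.X\{a,d} + 0))\{b,c,d}\{a,d} ⊢ stopped
LTS(Q): 5 reachable states
  v0 = rec X. c.(X + X)\{b,c,d} + d.c.X\{a,d} ⊢ —c→ v1, —d→ v2
  v1 = ((rec X. c.(X + X)\{b,c,d} + d.c.X\{a,d}) + (rec X. c.(X + X)\{b,c,d} + d.c.X\{a,d}))\{b,c,d} ⊢ stopped
  v2 = c.(rec X. c.(X + X)\{b,c,d} + d.c.X\{a,d})\{a,d} ⊢ —c→ v3
  v3 = (rec X. c.(X + X)\{b,c,d} + d.c.X\{a,d})\{a,d} ⊢ —c→ v4
  v4 = ((rec X. c.(X + X)\{b,c,d} + d.c.X\{a,d}) + (rec X. c.(X + X)\{b,c,d} + d.c.X\{a,d}))\{b,c,d}\{a,d} ⊢ stopped
Bisimilarity quotient blocks:
  B0 = {u0, v0}
  B1 = {u2, v2}
  B2 = {u3, v3}
  B3 = {u1, u4, v1, v4}
u0 ∈ B0, v0 ∈ B0 → same block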